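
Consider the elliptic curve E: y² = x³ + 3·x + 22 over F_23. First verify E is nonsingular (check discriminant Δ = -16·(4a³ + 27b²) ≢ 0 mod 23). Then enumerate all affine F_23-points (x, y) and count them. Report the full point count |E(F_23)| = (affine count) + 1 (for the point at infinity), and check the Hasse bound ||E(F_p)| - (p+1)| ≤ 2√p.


Affine points = {(1, 7), (1, 16), (2, 6), (2, 17), (3, 9), (3, 14), (4, 11), (4, 12), (5, 1), (5, 22), (6, 7), (6, 16), (7, 8), (7, 15), (8, 11), (8, 12), (11, 11), (11, 12), (13, 2), (13, 21), (14, 5), (14, 18), (16, 7), (16, 16), (17, 8), (17, 15), (20, 3), (20, 20), (21, 10), (21, 13), (22, 8), (22, 15)}; affine count = 32; |E(F_23)| = 33.

Discriminant check: Δ ∝ 4a³ + 27b² = 4·3³ + 27·22² = 4·27 + 27·484 ≡ 20 (mod 23). Nonzero ⇒ E is nonsingular.
For each x ∈ F_23, compute rhs = x³ + 3·x + 22 mod 23, then count y ∈ F_23 with y² ≡ rhs.
  x = 0: rhs = 22, matching y values: none (0 points).
  x = 1: rhs = 3, matching y values: 7, 16 (2 points).
  x = 2: rhs = 13, matching y values: 6, 17 (2 points).
  x = 3: rhs = 12, matching y values: 9, 14 (2 points).
  x = 4: rhs = 6, matching y values: 11, 12 (2 points).
  x = 5: rhs = 1, matching y values: 1, 22 (2 points).
  x = 6: rhs = 3, matching y values: 7, 16 (2 points).
  x = 7: rhs = 18, matching y values: 8, 15 (2 points).
  x = 8: rhs = 6, matching y values: 11, 12 (2 points).
  x = 9: rhs = 19, matching y values: none (0 points).
  x = 10: rhs = 17, matching y values: none (0 points).
  x = 11: rhs = 6, matching y values: 11, 12 (2 points).
  x = 12: rhs = 15, matching y values: none (0 points).
  x = 13: rhs = 4, matching y values: 2, 21 (2 points).
  x = 14: rhs = 2, matching y values: 5, 18 (2 points).
  x = 15: rhs = 15, matching y values: none (0 points).
  x = 16: rhs = 3, matching y values: 7, 16 (2 points).
  x = 17: rhs = 18, matching y values: 8, 15 (2 points).
  x = 18: rhs = 20, matching y values: none (0 points).
  x = 19: rhs = 15, matching y values: none (0 points).
  x = 20: rhs = 9, matching y values: 3, 20 (2 points).
  x = 21: rhs = 8, matching y values: 10, 13 (2 points).
  x = 22: rhs = 18, matching y values: 8, 15 (2 points).
Total affine count: 32.
Full point count |E(F_23)| = 32 + 1 = 33.
Hasse bound: |33 − (23+1)| = |9| = 9 ≤ 2√23 ≈ 9.5917 ✓.


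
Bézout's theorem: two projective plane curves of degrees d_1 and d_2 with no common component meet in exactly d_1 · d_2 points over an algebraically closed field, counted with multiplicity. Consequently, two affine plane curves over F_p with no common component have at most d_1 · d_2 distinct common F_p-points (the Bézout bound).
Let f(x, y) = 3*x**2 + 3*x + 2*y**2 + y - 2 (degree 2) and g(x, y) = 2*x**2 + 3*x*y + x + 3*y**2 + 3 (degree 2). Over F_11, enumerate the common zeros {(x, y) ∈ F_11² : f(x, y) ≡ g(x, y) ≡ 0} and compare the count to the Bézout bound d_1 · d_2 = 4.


Common zeros: {(7, 3)}; count = 1; Bézout bound = 4.

deg(f) = 2, deg(g) = 2, so Bézout bound = 4.
Scan x ∈ F_11. For each x, list the y ∈ F_11 with f(x, y) ≡ 0 and those with g(x, y) ≡ 0 (mod 11); the common zeros in that column are the intersection.
  x = 0: f ≡ 0 at y ∈ ∅; g ≡ 0 at y ∈ ∅; common: ∅.
  x = 1: f ≡ 0 at y ∈ ∅; g ≡ 0 at y ∈ {4, 6}; common: ∅.
  x = 2: f ≡ 0 at y ∈ {7, 9}; g ≡ 0 at y ∈ {1, 8}; common: ∅.
  x = 3: f ≡ 0 at y ∈ {2, 3}; g ≡ 0 at y ∈ ∅; common: ∅.
  x = 4: f ≡ 0 at y ∈ ∅; g ≡ 0 at y ∈ ∅; common: ∅.
  x = 5: f ≡ 0 at y ∈ {0, 5}; g ≡ 0 at y ∈ ∅; common: ∅.
  x = 6: f ≡ 0 at y ∈ ∅; g ≡ 0 at y ∈ {6, 10}; common: ∅.
  x = 7: f ≡ 0 at y ∈ {2, 3}; g ≡ 0 at y ∈ {1, 3}; common: {3}.
  x = 8: f ≡ 0 at y ∈ {7, 9}; g ≡ 0 at y ∈ ∅; common: ∅.
  x = 9: f ≡ 0 at y ∈ ∅; g ≡ 0 at y ∈ {4, 9}; common: ∅.
  x = 10: f ≡ 0 at y ∈ ∅; g ≡ 0 at y ∈ {3, 9}; common: ∅.
Collecting: common zeros = {(7, 3)}, so the count is 1.
Comparison with the Bézout bound: 1 ≤ 4 = deg(f)·deg(g), as expected for curves with no common component (the affine F_11-count falls short of the bound because intersections may lie at infinity, over extension fields, or carry multiplicity).


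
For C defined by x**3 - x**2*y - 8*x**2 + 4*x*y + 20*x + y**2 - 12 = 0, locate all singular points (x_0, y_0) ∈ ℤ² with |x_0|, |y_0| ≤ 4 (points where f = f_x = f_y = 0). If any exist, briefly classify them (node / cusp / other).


Singular points: {(2, -2)}; classification: cusp.

Compute partial derivatives:
  f_x = 3*x**2 - 2*x*y - 16*x + 4*y + 20.
  f_y = -x**2 + 4*x + 2*y.
Scan x_0 ∈ {−4, ..., 4}. For each x_0, f_y(x_0, y) is a polynomial in y; find its integer roots y ∈ {−4, ..., 4}, then test f_x and f at those candidates.
  x = -4: f_y(-4, y) = 2*y - 32; no integer root y with |y| ≤ 4.
  x = -3: f_y(-3, y) = 2*y - 21; no integer root y with |y| ≤ 4.
  x = -2: f_y(-2, y) = 2*y - 12; no integer root y with |y| ≤ 4.
  x = -1: f_y(-1, y) = 2*y - 5; no integer root y with |y| ≤ 4.
  x = 0: f_y(0, y) = 2*y; vanishes at y ∈ {0}. (0, 0): f_x = 20 ≠ 0.
  x = 1: f_y(1, y) = 2*y + 3; no integer root y with |y| ≤ 4.
  x = 2: f_y(2, y) = 2*y + 4; vanishes at y ∈ {-2}. (2, -2): f_x = 0, f = 0 — SINGULAR.
  x = 3: f_y(3, y) = 2*y + 3; no integer root y with |y| ≤ 4.
  x = 4: f_y(4, y) = 2*y; vanishes at y ∈ {0}. (4, 0): f_x = 4 ≠ 0.
Only singular point on the grid: (2, -2).
Classify: substitute x = 2 + u, y = -2 + v and expand: f = u**3 - u**2*v + v**2.
No constant or linear terms (consistent with a singular point). Quadratic part: v**2. Cubic part: u**3 - u**2*v.
The quadratic part v**2 is a perfect square, so there is a single (double) tangent line v = 0, i.e. y = -2. Restricting the cubic part to that line (v = 0) leaves u**3 ≠ 0, so f is not divisible by v and the branch is v² ≈ -u**3 to lowest order — this is a cusp.
Classification: cusp.


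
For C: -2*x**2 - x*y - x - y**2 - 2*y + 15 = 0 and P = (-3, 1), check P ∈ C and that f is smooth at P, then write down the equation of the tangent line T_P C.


Tangent line at P: 10*x - y + 31 = 0.

Step 1: f(-3, 1) = 0, so P lies on C.
Step 2: partial derivatives
  f_x(x, y) = -4*x - y - 1, f_y(x, y) = -x - 2*y - 2.
  f_x(P) = 10, f_y(P) = -1 (gradient nonzero, so P is smooth).
Step 3: tangent line at P: 10·(x − -3) + -1·(y − 1) = 0.
Expanding: 10*x - y + 31 = 0.


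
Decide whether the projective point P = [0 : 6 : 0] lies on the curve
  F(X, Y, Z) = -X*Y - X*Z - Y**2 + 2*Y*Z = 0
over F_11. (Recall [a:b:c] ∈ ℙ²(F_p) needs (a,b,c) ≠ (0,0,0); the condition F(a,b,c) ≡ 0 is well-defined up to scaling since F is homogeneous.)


F(0,6,0) ≡ 8 (mod 11); P is NOT on the curve.

Evaluate F(0, 6, 0) term-by-term (mod 11).
  -X*Y ↦ -1·0·6·1 = 0
  -X*Z ↦ -1·0·1·0 = 0
  -Y**2 ↦ -1·1·36·1 = -36
  2*Y*Z ↦ 2·1·6·0 = 0
Sum: F(0, 6, 0) = (0) + (0) + (-36) + (0) = -36.
Reducing mod 11: -36 ≡ 8 (mod 11).
Since F(a, b, c) ≡ 8 ≠ 0 (mod 11), P does NOT lie on the curve.


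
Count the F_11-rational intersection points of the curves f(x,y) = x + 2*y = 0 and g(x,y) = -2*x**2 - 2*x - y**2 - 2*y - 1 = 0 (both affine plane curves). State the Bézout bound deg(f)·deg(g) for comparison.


Common zeros: {(6, 8), (7, 2)}; count = 2; Bézout bound = 2.

deg(f) = 1, deg(g) = 2, so Bézout bound = 2.
Scan x ∈ F_11. For each x, list the y ∈ F_11 with f(x, y) ≡ 0 and those with g(x, y) ≡ 0 (mod 11); the common zeros in that column are the intersection.
  x = 0: f ≡ 0 at y ∈ {0}; g ≡ 0 at y ∈ {10}; common: ∅.
  x = 1: f ≡ 0 at y ∈ {5}; g ≡ 0 at y ∈ ∅; common: ∅.
  x = 2: f ≡ 0 at y ∈ {10}; g ≡ 0 at y ∈ ∅; common: ∅.
  x = 3: f ≡ 0 at y ∈ {4}; g ≡ 0 at y ∈ {2, 7}; common: ∅.
  x = 4: f ≡ 0 at y ∈ {9}; g ≡ 0 at y ∈ {1, 8}; common: ∅.
  x = 5: f ≡ 0 at y ∈ {3}; g ≡ 0 at y ∈ ∅; common: ∅.
  x = 6: f ≡ 0 at y ∈ {8}; g ≡ 0 at y ∈ {1, 8}; common: {8}.
  x = 7: f ≡ 0 at y ∈ {2}; g ≡ 0 at y ∈ {2, 7}; common: {2}.
  x = 8: f ≡ 0 at y ∈ {7}; g ≡ 0 at y ∈ ∅; common: ∅.
  x = 9: f ≡ 0 at y ∈ {1}; g ≡ 0 at y ∈ ∅; common: ∅.
  x = 10: f ≡ 0 at y ∈ {6}; g ≡ 0 at y ∈ {10}; common: ∅.
Collecting: common zeros = {(6, 8), (7, 2)}, so the count is 2.
Comparison with the Bézout bound: 2 ≤ 2 = deg(f)·deg(g), as expected for curves with no common component (the bound is attained).


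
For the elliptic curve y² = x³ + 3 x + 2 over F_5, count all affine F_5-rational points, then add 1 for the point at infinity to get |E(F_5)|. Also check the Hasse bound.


Affine points = {(1, 1), (1, 4), (2, 1), (2, 4)}; affine count = 4; |E(F_5)| = 5.

Discriminant check: Δ ∝ 4a³ + 27b² = 4·3³ + 27·2² = 4·27 + 27·4 ≡ 1 (mod 5). Nonzero ⇒ E is nonsingular.
For each x ∈ F_5, compute rhs = x³ + 3·x + 2 mod 5, then count y ∈ F_5 with y² ≡ rhs.
  x = 0: rhs = 2, matching y values: none (0 points).
  x = 1: rhs = 1, matching y values: 1, 4 (2 points).
  x = 2: rhs = 1, matching y values: 1, 4 (2 points).
  x = 3: rhs = 3, matching y values: none (0 points).
  x = 4: rhs = 3, matching y values: none (0 points).
Total affine count: 4.
Full point count |E(F_5)| = 4 + 1 = 5.
Hasse bound: |5 − (5+1)| = |-1| = 1 ≤ 2√5 ≈ 4.4721 ✓.


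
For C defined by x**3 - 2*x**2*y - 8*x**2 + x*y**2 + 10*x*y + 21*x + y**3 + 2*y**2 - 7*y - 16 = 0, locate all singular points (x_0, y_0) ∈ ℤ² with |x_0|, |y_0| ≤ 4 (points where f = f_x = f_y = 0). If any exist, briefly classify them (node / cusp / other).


Singular points: {(2, -1)}; classification: cusp.

Compute partial derivatives:
  f_x = 3*x**2 - 4*x*y - 16*x + y**2 + 10*y + 21.
  f_y = -2*x**2 + 2*x*y + 10*x + 3*y**2 + 4*y - 7.
Scan x_0 ∈ {−4, ..., 4}. For each x_0, f_y(x_0, y) is a polynomial in y; find its integer roots y ∈ {−4, ..., 4}, then test f_x and f at those candidates.
  x = -4: f_y(-4, y) = 3*y**2 - 4*y - 79; no integer root y with |y| ≤ 4.
  x = -3: f_y(-3, y) = 3*y**2 - 2*y - 55; no integer root y with |y| ≤ 4.
  x = -2: f_y(-2, y) = 3*y**2 - 35; no integer root y with |y| ≤ 4.
  x = -1: f_y(-1, y) = 3*y**2 + 2*y - 19; no integer root y with |y| ≤ 4.
  x = 0: f_y(0, y) = 3*y**2 + 4*y - 7; vanishes at y ∈ {1}. (0, 1): f_x = 32 ≠ 0.
  x = 1: f_y(1, y) = 3*y**2 + 6*y + 1; no integer root y with |y| ≤ 4.
  x = 2: f_y(2, y) = 3*y**2 + 8*y + 5; vanishes at y ∈ {-1}. (2, -1): f_x = 0, f = 0 — SINGULAR.
  x = 3: f_y(3, y) = 3*y**2 + 10*y + 5; no integer root y with |y| ≤ 4.
  x = 4: f_y(4, y) = 3*y**2 + 12*y + 1; no integer root y with |y| ≤ 4.
Only singular point on the grid: (2, -1).
Classify: substitute x = 2 + u, y = -1 + v and expand: f = u**3 - 2*u**2*v + u*v**2 + v**3 + v**2.
No constant or linear terms (consistent with a singular point). Quadratic part: v**2. Cubic part: u**3 - 2*u**2*v + u*v**2 + v**3.
The quadratic part v**2 is a perfect square, so there is a single (double) tangent line v = 0, i.e. y = -1. Restricting the cubic part to that line (v = 0) leaves u**3 ≠ 0, so f is not divisible by v and the branch is v² ≈ -u**3 to lowest order — this is a cusp.
Classification: cusp.


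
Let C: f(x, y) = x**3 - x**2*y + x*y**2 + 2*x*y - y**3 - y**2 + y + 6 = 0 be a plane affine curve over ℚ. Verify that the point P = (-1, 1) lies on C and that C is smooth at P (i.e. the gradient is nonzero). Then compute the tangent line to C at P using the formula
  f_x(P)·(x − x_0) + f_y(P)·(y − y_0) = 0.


Tangent line at P: 8*x - 9*y + 17 = 0.

Step 1: f(-1, 1) = 0, so P lies on C.
Step 2: partial derivatives
  f_x(x, y) = 3*x**2 - 2*x*y + y**2 + 2*y, f_y(x, y) = -x**2 + 2*x*y + 2*x - 3*y**2 - 2*y + 1.
  f_x(P) = 8, f_y(P) = -9 (gradient nonzero, so P is smooth).
Step 3: tangent line at P: 8·(x − -1) + -9·(y − 1) = 0.
Expanding: 8*x - 9*y + 17 = 0.


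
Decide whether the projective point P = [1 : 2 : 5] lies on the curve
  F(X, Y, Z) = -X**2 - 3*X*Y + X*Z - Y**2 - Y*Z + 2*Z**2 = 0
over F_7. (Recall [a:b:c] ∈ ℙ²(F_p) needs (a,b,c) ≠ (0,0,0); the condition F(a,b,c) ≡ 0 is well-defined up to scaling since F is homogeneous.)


F(1,2,5) ≡ 6 (mod 7); P is NOT on the curve.

Evaluate F(1, 2, 5) term-by-term (mod 7).
  -X**2 ↦ -1·1·1·1 = -1
  -3*X*Y ↦ -3·1·2·1 = -6
  X*Z ↦ 1·1·1·5 = 5
  -Y**2 ↦ -1·1·4·1 = -4
  -Y*Z ↦ -1·1·2·5 = -10
  2*Z**2 ↦ 2·1·1·25 = 50
Sum: F(1, 2, 5) = (-1) + (-6) + (5) + (-4) + (-10) + (50) = 34.
Reducing mod 7: 34 ≡ 6 (mod 7).
Since F(a, b, c) ≡ 6 ≠ 0 (mod 7), P does NOT lie on the curve.


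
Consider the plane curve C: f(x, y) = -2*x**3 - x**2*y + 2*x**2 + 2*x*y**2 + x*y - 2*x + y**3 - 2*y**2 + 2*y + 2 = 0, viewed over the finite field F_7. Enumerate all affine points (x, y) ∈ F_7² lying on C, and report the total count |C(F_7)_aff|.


Affine F_7-points: {(0, 4), (1, 0), (2, 1), (2, 3), (4, 1), (5, 1), (6, 2)}; count = 7.

For each of the 49 pairs (x, y) ∈ F_7², evaluate f(x, y) mod 7. Record the zeros.
  x = 0: [0↦2, 1↦3, 2↦6, 3↦3, 4↦0, 5↦3, 6↦4]  zeros at y ∈ {4}
  x = 1: [0↦0, 1↦3, 2↦5, 3↦5, 4↦2, 5↦2, 6↦4]  zeros at y ∈ {0}
  x = 2: [0↦4, 1↦0, 2↦6, 3↦0, 4↦2, 5↦4, 6↦5]  zeros at y ∈ {1, 3}
  x = 3: [0↦2, 1↦3, 2↦4, 3↦4, 4↦2, 5↦4, 6↦2]  zeros at y ∈ ∅
  x = 4: [0↦3, 1↦0, 2↦1, 3↦5, 4↦4, 5↦4, 6↦4]  zeros at y ∈ {1}
  x = 5: [0↦2, 1↦0, 2↦6, 3↦5, 4↦3, 5↦6, 6↦6]  zeros at y ∈ {1}
  x = 6: [0↦1, 1↦5, 2↦0, 3↦6, 4↦1, 5↦5, 6↦3]  zeros at y ∈ {2}
Collecting zeros: affine points = {(0, 4), (1, 0), (2, 1), (2, 3), (4, 1), (5, 1), (6, 2)}.
Total count |C(F_7)_aff| = 7.


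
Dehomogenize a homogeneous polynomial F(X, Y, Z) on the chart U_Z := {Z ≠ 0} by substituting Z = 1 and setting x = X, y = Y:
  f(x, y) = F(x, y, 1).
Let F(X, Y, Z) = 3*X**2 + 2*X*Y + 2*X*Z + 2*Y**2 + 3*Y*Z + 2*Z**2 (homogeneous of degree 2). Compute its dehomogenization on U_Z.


f(x, y) = 3*x**2 + 2*x*y + 2*x + 2*y**2 + 3*y + 2

On U_Z we set Z = 1. Each monomial c·X^i·Y^j·Z^k in F becomes c·x^i·y^j·1^k = c·x^i·y^j.
Substituting Z = 1: F(X, Y, 1) = 3*x**2 + 2*x*y + 2*x + 2*y**2 + 3*y + 2.
Note: deg(f) ≤ deg(F) = 2; strict inequality happens when F is divisible by Z (lost terms).


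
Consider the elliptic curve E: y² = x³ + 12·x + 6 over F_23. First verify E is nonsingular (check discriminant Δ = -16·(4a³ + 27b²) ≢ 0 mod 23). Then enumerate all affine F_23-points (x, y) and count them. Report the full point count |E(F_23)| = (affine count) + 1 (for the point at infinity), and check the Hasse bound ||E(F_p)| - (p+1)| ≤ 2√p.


Affine points = {(0, 11), (0, 12), (3, 0), (4, 7), (4, 16), (6, 8), (6, 15), (8, 4), (8, 19), (13, 6), (13, 17), (16, 4), (16, 19), (19, 3), (19, 20), (20, 9), (20, 14), (22, 4), (22, 19)}; affine count = 19; |E(F_23)| = 20.

Discriminant check: Δ ∝ 4a³ + 27b² = 4·12³ + 27·6² = 4·1728 + 27·36 ≡ 18 (mod 23). Nonzero ⇒ E is nonsingular.
For each x ∈ F_23, compute rhs = x³ + 12·x + 6 mod 23, then count y ∈ F_23 with y² ≡ rhs.
  x = 0: rhs = 6, matching y values: 11, 12 (2 points).
  x = 1: rhs = 19, matching y values: none (0 points).
  x = 2: rhs = 15, matching y values: none (0 points).
  x = 3: rhs = 0, matching y values: 0 (1 points).
  x = 4: rhs = 3, matching y values: 7, 16 (2 points).
  x = 5: rhs = 7, matching y values: none (0 points).
  x = 6: rhs = 18, matching y values: 8, 15 (2 points).
  x = 7: rhs = 19, matching y values: none (0 points).
  x = 8: rhs = 16, matching y values: 4, 19 (2 points).
  x = 9: rhs = 15, matching y values: none (0 points).
  x = 10: rhs = 22, matching y values: none (0 points).
  x = 11: rhs = 20, matching y values: none (0 points).
  x = 12: rhs = 15, matching y values: none (0 points).
  x = 13: rhs = 13, matching y values: 6, 17 (2 points).
  x = 14: rhs = 20, matching y values: none (0 points).
  x = 15: rhs = 19, matching y values: none (0 points).
  x = 16: rhs = 16, matching y values: 4, 19 (2 points).
  x = 17: rhs = 17, matching y values: none (0 points).
  x = 18: rhs = 5, matching y values: none (0 points).
  x = 19: rhs = 9, matching y values: 3, 20 (2 points).
  x = 20: rhs = 12, matching y values: 9, 14 (2 points).
  x = 21: rhs = 20, matching y values: none (0 points).
  x = 22: rhs = 16, matching y values: 4, 19 (2 points).
Total affine count: 19.
Full point count |E(F_23)| = 19 + 1 = 20.
Hasse bound: |20 − (23+1)| = |-4| = 4 ≤ 2√23 ≈ 9.5917 ✓.


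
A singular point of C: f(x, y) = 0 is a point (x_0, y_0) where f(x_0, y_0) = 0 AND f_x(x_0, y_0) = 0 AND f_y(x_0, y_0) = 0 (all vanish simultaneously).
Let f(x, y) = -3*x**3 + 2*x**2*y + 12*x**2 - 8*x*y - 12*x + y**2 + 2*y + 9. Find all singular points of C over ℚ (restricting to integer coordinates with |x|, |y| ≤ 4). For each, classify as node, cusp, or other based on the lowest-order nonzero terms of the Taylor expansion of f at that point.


Singular points: {(2, 3)}; classification: cusp.

Compute partial derivatives:
  f_x = -9*x**2 + 4*x*y + 24*x - 8*y - 12.
  f_y = 2*x**2 - 8*x + 2*y + 2.
Scan x_0 ∈ {−4, ..., 4}. For each x_0, f_y(x_0, y) is a polynomial in y; find its integer roots y ∈ {−4, ..., 4}, then test f_x and f at those candidates.
  x = -4: f_y(-4, y) = 2*y + 66; no integer root y with |y| ≤ 4.
  x = -3: f_y(-3, y) = 2*y + 44; no integer root y with |y| ≤ 4.
  x = -2: f_y(-2, y) = 2*y + 26; no integer root y with |y| ≤ 4.
  x = -1: f_y(-1, y) = 2*y + 12; no integer root y with |y| ≤ 4.
  x = 0: f_y(0, y) = 2*y + 2; vanishes at y ∈ {-1}. (0, -1): f_x = -4 ≠ 0.
  x = 1: f_y(1, y) = 2*y - 4; vanishes at y ∈ {2}. (1, 2): f_x = -5 ≠ 0.
  x = 2: f_y(2, y) = 2*y - 6; vanishes at y ∈ {3}. (2, 3): f_x = 0, f = 0 — SINGULAR.
  x = 3: f_y(3, y) = 2*y - 4; vanishes at y ∈ {2}. (3, 2): f_x = -13 ≠ 0.
  x = 4: f_y(4, y) = 2*y + 2; vanishes at y ∈ {-1}. (4, -1): f_x = -68 ≠ 0.
Only singular point on the grid: (2, 3).
Classify: substitute x = 2 + u, y = 3 + v and expand: f = -3*u**3 + 2*u**2*v + v**2.
No constant or linear terms (consistent with a singular point). Quadratic part: v**2. Cubic part: -3*u**3 + 2*u**2*v.
The quadratic part v**2 is a perfect square, so there is a single (double) tangent line v = 0, i.e. y = 3. Restricting the cubic part to that line (v = 0) leaves -3*u**3 ≠ 0, so f is not divisible by v and the branch is v² ≈ 3*u**3 to lowest order — this is a cusp.
Classification: cusp.


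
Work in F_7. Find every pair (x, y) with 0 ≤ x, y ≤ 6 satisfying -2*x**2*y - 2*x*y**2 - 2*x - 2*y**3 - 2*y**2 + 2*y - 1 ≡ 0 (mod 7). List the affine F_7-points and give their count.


Affine F_7-points: {(0, 2), (1, 2), (3, 0)}; count = 3.

For each of the 49 pairs (x, y) ∈ F_7², evaluate f(x, y) mod 7. Record the zeros.
  x = 0: [0↦6, 1↦4, 2↦0, 3↦3, 4↦1, 5↦3, 6↦4]  zeros at y ∈ {2}
  x = 1: [0↦4, 1↦5, 2↦0, 3↦5, 4↦1, 5↦4, 6↦2]  zeros at y ∈ {2}
  x = 2: [0↦2, 1↦2, 2↦6, 3↦2, 4↦6, 5↦6, 6↦4]  zeros at y ∈ ∅
  x = 3: [0↦0, 1↦2, 2↦4, 3↦1, 4↦2, 5↦2, 6↦3]  zeros at y ∈ {0}
  x = 4: [0↦5, 1↦5, 2↦1, 3↦2, 4↦3, 5↦6, 6↦6]  zeros at y ∈ ∅
  x = 5: [0↦3, 1↦4, 2↦4, 3↦5, 4↦2, 5↦4, 6↦6]  zeros at y ∈ ∅
  x = 6: [0↦1, 1↦6, 2↦6, 3↦3, 4↦6, 5↦3, 6↦3]  zeros at y ∈ ∅
Collecting zeros: affine points = {(0, 2), (1, 2), (3, 0)}.
Total count |C(F_7)_aff| = 3.


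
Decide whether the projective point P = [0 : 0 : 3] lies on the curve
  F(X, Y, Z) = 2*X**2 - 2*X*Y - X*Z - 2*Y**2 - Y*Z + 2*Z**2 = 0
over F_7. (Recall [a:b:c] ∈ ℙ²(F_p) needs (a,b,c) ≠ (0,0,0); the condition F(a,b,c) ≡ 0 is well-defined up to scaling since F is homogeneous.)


F(0,0,3) ≡ 4 (mod 7); P is NOT on the curve.

Evaluate F(0, 0, 3) term-by-term (mod 7).
  2*X**2 ↦ 2·0·1·1 = 0
  -2*X*Y ↦ -2·0·0·1 = 0
  -X*Z ↦ -1·0·1·3 = 0
  -2*Y**2 ↦ -2·1·0·1 = 0
  -Y*Z ↦ -1·1·0·3 = 0
  2*Z**2 ↦ 2·1·1·9 = 18
Sum: F(0, 0, 3) = (0) + (0) + (0) + (0) + (0) + (18) = 18.
Reducing mod 7: 18 ≡ 4 (mod 7).
Since F(a, b, c) ≡ 4 ≠ 0 (mod 7), P does NOT lie on the curve.


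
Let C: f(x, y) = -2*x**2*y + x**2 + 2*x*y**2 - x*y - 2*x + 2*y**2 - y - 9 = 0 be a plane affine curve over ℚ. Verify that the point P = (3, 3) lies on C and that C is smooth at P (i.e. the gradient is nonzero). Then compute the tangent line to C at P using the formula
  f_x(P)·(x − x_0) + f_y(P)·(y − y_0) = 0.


Tangent line at P: -17*x + 26*y - 27 = 0.

Step 1: f(3, 3) = 0, so P lies on C.
Step 2: partial derivatives
  f_x(x, y) = -4*x*y + 2*x + 2*y**2 - y - 2, f_y(x, y) = -2*x**2 + 4*x*y - x + 4*y - 1.
  f_x(P) = -17, f_y(P) = 26 (gradient nonzero, so P is smooth).
Step 3: tangent line at P: -17·(x − 3) + 26·(y − 3) = 0.
Expanding: -17*x + 26*y - 27 = 0.


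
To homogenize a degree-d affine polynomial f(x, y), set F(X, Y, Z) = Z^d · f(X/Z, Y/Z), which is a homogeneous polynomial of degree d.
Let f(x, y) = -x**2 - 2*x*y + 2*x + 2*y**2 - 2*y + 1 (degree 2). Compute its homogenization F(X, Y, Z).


F(X, Y, Z) = -X**2 - 2*X*Y + 2*X*Z + 2*Y**2 - 2*Y*Z + Z**2

deg(f) = 2.
Substitute x = X/Z, y = Y/Z into f, then multiply by Z^2.
  monomial -1·x^2·y^0 ↦ -1·X^2·Y^0·Z^0.
  monomial -2·x^1·y^1 ↦ -2·X^1·Y^1·Z^0.
  monomial 2·x^1·y^0 ↦ 2·X^1·Y^0·Z^1.
  monomial 2·x^0·y^2 ↦ 2·X^0·Y^2·Z^0.
  monomial -2·x^0·y^1 ↦ -2·X^0·Y^1·Z^1.
  monomial 1·x^0·y^0 ↦ 1·X^0·Y^0·Z^2.
Collecting: F(X, Y, Z) = -X**2 - 2*X*Y + 2*X*Z + 2*Y**2 - 2*Y*Z + Z**2.


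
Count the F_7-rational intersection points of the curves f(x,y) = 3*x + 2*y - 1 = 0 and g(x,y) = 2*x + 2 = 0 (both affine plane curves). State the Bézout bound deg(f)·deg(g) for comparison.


Common zeros: {(6, 2)}; count = 1; Bézout bound = 1.

deg(f) = 1, deg(g) = 1, so Bézout bound = 1.
Scan x ∈ F_7. For each x, list the y ∈ F_7 with f(x, y) ≡ 0 and those with g(x, y) ≡ 0 (mod 7); the common zeros in that column are the intersection.
  x = 0: f ≡ 0 at y ∈ {4}; g ≡ 0 at y ∈ ∅; common: ∅.
  x = 1: f ≡ 0 at y ∈ {6}; g ≡ 0 at y ∈ ∅; common: ∅.
  x = 2: f ≡ 0 at y ∈ {1}; g ≡ 0 at y ∈ ∅; common: ∅.
  x = 3: f ≡ 0 at y ∈ {3}; g ≡ 0 at y ∈ ∅; common: ∅.
  x = 4: f ≡ 0 at y ∈ {5}; g ≡ 0 at y ∈ ∅; common: ∅.
  x = 5: f ≡ 0 at y ∈ {0}; g ≡ 0 at y ∈ ∅; common: ∅.
  x = 6: f ≡ 0 at y ∈ {2}; g ≡ 0 at y ∈ {0, 1, 2, 3, 4, 5, 6}; common: {2}.
Collecting: common zeros = {(6, 2)}, so the count is 1.
Comparison with the Bézout bound: 1 ≤ 1 = deg(f)·deg(g), as expected for curves with no common component (the bound is attained).


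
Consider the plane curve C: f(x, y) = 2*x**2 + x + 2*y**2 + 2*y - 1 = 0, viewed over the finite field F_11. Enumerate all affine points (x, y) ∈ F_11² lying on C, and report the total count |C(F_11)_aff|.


Affine F_11-points: {(0, 2), (0, 8), (2, 3), (2, 7), (3, 3), (3, 7), (5, 2), (5, 8), (6, 0), (6, 10), (10, 0), (10, 10)}; count = 12.

For each of the 121 pairs (x, y) ∈ F_11², evaluate f(x, y) mod 11. Record the zeros.
  x = 0: [0↦10, 1↦3, 2↦0, 3↦1, 4↦6, 5↦4, 6↦6, 7↦1, 8↦0, 9↦3, 10↦10]  zeros at y ∈ {2, 8}
  x = 1: [0↦2, 1↦6, 2↦3, 3↦4, 4↦9, 5↦7, 6↦9, 7↦4, 8↦3, 9↦6, 10↦2]  zeros at y ∈ ∅
  x = 2: [0↦9, 1↦2, 2↦10, 3↦0, 4↦5, 5↦3, 6↦5, 7↦0, 8↦10, 9↦2, 10↦9]  zeros at y ∈ {3, 7}
  x = 3: [0↦9, 1↦2, 2↦10, 3↦0, 4↦5, 5↦3, 6↦5, 7↦0, 8↦10, 9↦2, 10↦9]  zeros at y ∈ {3, 7}
  x = 4: [0↦2, 1↦6, 2↦3, 3↦4, 4↦9, 5↦7, 6↦9, 7↦4, 8↦3, 9↦6, 10↦2]  zeros at y ∈ ∅
  x = 5: [0↦10, 1↦3, 2↦0, 3↦1, 4↦6, 5↦4, 6↦6, 7↦1, 8↦0, 9↦3, 10↦10]  zeros at y ∈ {2, 8}
  x = 6: [0↦0, 1↦4, 2↦1, 3↦2, 4↦7, 5↦5, 6↦7, 7↦2, 8↦1, 9↦4, 10↦0]  zeros at y ∈ {0, 10}
  x = 7: [0↦5, 1↦9, 2↦6, 3↦7, 4↦1, 5↦10, 6↦1, 7↦7, 8↦6, 9↦9, 10↦5]  zeros at y ∈ ∅
  x = 8: [0↦3, 1↦7, 2↦4, 3↦5, 4↦10, 5↦8, 6↦10, 7↦5, 8↦4, 9↦7, 10↦3]  zeros at y ∈ ∅
  x = 9: [0↦5, 1↦9, 2↦6, 3↦7, 4↦1, 5↦10, 6↦1, 7↦7, 8↦6, 9↦9, 10↦5]  zeros at y ∈ ∅
  x = 10: [0↦0, 1↦4, 2↦1, 3↦2, 4↦7, 5↦5, 6↦7, 7↦2, 8↦1, 9↦4, 10↦0]  zeros at y ∈ {0, 10}
Collecting zeros: affine points = {(0, 2), (0, 8), (2, 3), (2, 7), (3, 3), (3, 7), (5, 2), (5, 8), (6, 0), (6, 10), (10, 0), (10, 10)}.
Total count |C(F_11)_aff| = 12.


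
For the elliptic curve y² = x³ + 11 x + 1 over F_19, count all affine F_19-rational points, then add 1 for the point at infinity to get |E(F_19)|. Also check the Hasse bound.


Affine points = {(0, 1), (0, 18), (3, 2), (3, 17), (6, 6), (6, 13), (10, 3), (10, 16), (11, 3), (11, 16), (13, 2), (13, 17), (14, 7), (14, 12), (15, 8), (15, 11), (16, 6), (16, 13), (17, 3), (17, 16)}; affine count = 20; |E(F_19)| = 21.

Discriminant check: Δ ∝ 4a³ + 27b² = 4·11³ + 27·1² = 4·1331 + 27·1 ≡ 12 (mod 19). Nonzero ⇒ E is nonsingular.
For each x ∈ F_19, compute rhs = x³ + 11·x + 1 mod 19, then count y ∈ F_19 with y² ≡ rhs.
  x = 0: rhs = 1, matching y values: 1, 18 (2 points).
  x = 1: rhs = 13, matching y values: none (0 points).
  x = 2: rhs = 12, matching y values: none (0 points).
  x = 3: rhs = 4, matching y values: 2, 17 (2 points).
  x = 4: rhs = 14, matching y values: none (0 points).
  x = 5: rhs = 10, matching y values: none (0 points).
  x = 6: rhs = 17, matching y values: 6, 13 (2 points).
  x = 7: rhs = 3, matching y values: none (0 points).
  x = 8: rhs = 12, matching y values: none (0 points).
  x = 9: rhs = 12, matching y values: none (0 points).
  x = 10: rhs = 9, matching y values: 3, 16 (2 points).
  x = 11: rhs = 9, matching y values: 3, 16 (2 points).
  x = 12: rhs = 18, matching y values: none (0 points).
  x = 13: rhs = 4, matching y values: 2, 17 (2 points).
  x = 14: rhs = 11, matching y values: 7, 12 (2 points).
  x = 15: rhs = 7, matching y values: 8, 11 (2 points).
  x = 16: rhs = 17, matching y values: 6, 13 (2 points).
  x = 17: rhs = 9, matching y values: 3, 16 (2 points).
  x = 18: rhs = 8, matching y values: none (0 points).
Total affine count: 20.
Full point count |E(F_19)| = 20 + 1 = 21.
Hasse bound: |21 − (19+1)| = |1| = 1 ≤ 2√19 ≈ 8.7178 ✓.


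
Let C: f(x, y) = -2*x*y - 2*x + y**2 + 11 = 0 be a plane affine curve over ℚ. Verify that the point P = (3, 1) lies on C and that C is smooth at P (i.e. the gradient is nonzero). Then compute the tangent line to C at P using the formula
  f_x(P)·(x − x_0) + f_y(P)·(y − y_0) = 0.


Tangent line at P: -4*x - 4*y + 16 = 0.

Step 1: f(3, 1) = 0, so P lies on C.
Step 2: partial derivatives
  f_x(x, y) = -2*y - 2, f_y(x, y) = -2*x + 2*y.
  f_x(P) = -4, f_y(P) = -4 (gradient nonzero, so P is smooth).
Step 3: tangent line at P: -4·(x − 3) + -4·(y − 1) = 0.
Expanding: -4*x - 4*y + 16 = 0.


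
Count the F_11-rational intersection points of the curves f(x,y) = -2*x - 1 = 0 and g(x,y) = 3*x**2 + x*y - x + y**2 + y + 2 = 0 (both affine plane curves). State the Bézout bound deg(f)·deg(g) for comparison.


Common zeros: {(5, 2), (5, 3)}; count = 2; Bézout bound = 2.

deg(f) = 1, deg(g) = 2, so Bézout bound = 2.
Scan x ∈ F_11. For each x, list the y ∈ F_11 with f(x, y) ≡ 0 and those with g(x, y) ≡ 0 (mod 11); the common zeros in that column are the intersection.
  x = 0: f ≡ 0 at y ∈ ∅; g ≡ 0 at y ∈ {4, 6}; common: ∅.
  x = 1: f ≡ 0 at y ∈ ∅; g ≡ 0 at y ∈ ∅; common: ∅.
  x = 2: f ≡ 0 at y ∈ ∅; g ≡ 0 at y ∈ {2, 6}; common: ∅.
  x = 3: f ≡ 0 at y ∈ ∅; g ≡ 0 at y ∈ {9}; common: ∅.
  x = 4: f ≡ 0 at y ∈ ∅; g ≡ 0 at y ∈ ∅; common: ∅.
  x = 5: f ≡ 0 at y ∈ {0, 1, 2, 3, 4, 5, 6, 7, 8, 9, 10}; g ≡ 0 at y ∈ {2, 3}; common: {2, 3}.
  x = 6: f ≡ 0 at y ∈ ∅; g ≡ 0 at y ∈ ∅; common: ∅.
  x = 7: f ≡ 0 at y ∈ ∅; g ≡ 0 at y ∈ ∅; common: ∅.
  x = 8: f ≡ 0 at y ∈ ∅; g ≡ 0 at y ∈ ∅; common: ∅.
  x = 9: f ≡ 0 at y ∈ ∅; g ≡ 0 at y ∈ {3, 9}; common: ∅.
  x = 10: f ≡ 0 at y ∈ ∅; g ≡ 0 at y ∈ {4, 7}; common: ∅.
Collecting: common zeros = {(5, 2), (5, 3)}, so the count is 2.
Comparison with the Bézout bound: 2 ≤ 2 = deg(f)·deg(g), as expected for curves with no common component (the bound is attained).


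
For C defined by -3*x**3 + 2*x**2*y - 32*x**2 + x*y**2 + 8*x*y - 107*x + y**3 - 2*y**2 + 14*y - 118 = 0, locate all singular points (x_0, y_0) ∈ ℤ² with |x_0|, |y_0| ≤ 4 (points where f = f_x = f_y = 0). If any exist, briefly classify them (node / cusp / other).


Singular points: {(-3, 2)}; classification: node.

Compute partial derivatives:
  f_x = -9*x**2 + 4*x*y - 64*x + y**2 + 8*y - 107.
  f_y = 2*x**2 + 2*x*y + 8*x + 3*y**2 - 4*y + 14.
Scan x_0 ∈ {−4, ..., 4}. For each x_0, f_y(x_0, y) is a polynomial in y; find its integer roots y ∈ {−4, ..., 4}, then test f_x and f at those candidates.
  x = -4: f_y(-4, y) = 3*y**2 - 12*y + 14; no integer root y with |y| ≤ 4.
  x = -3: f_y(-3, y) = 3*y**2 - 10*y + 8; vanishes at y ∈ {2}. (-3, 2): f_x = 0, f = 0 — SINGULAR.
  x = -2: f_y(-2, y) = 3*y**2 - 8*y + 6; no integer root y with |y| ≤ 4.
  x = -1: f_y(-1, y) = 3*y**2 - 6*y + 8; no integer root y with |y| ≤ 4.
  x = 0: f_y(0, y) = 3*y**2 - 4*y + 14; no integer root y with |y| ≤ 4.
  x = 1: f_y(1, y) = 3*y**2 - 2*y + 24; no integer root y with |y| ≤ 4.
  x = 2: f_y(2, y) = 3*y**2 + 38; no integer root y with |y| ≤ 4.
  x = 3: f_y(3, y) = 3*y**2 + 2*y + 56; no integer root y with |y| ≤ 4.
  x = 4: f_y(4, y) = 3*y**2 + 4*y + 78; no integer root y with |y| ≤ 4.
Only singular point on the grid: (-3, 2).
Classify: substitute x = -3 + u, y = 2 + v and expand: f = -3*u**3 + 2*u**2*v - u**2 + u*v**2 + v**3 + v**2.
No constant or linear terms (consistent with a singular point). Quadratic part: -u**2 + v**2. Cubic part: -3*u**3 + 2*u**2*v + u*v**2 + v**3.
The quadratic part v**2 - u**2 = (v − u)(v + u) splits into two distinct linear factors, so there are two distinct tangent lines y − 2 = ±(x − -3) — this is a node (ordinary double point).
Classification: node.


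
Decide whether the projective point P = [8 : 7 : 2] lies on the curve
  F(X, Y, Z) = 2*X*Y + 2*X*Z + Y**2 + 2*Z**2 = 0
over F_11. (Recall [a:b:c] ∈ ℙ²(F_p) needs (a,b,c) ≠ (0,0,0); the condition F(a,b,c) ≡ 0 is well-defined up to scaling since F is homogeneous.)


F(8,7,2) ≡ 3 (mod 11); P is NOT on the curve.

Evaluate F(8, 7, 2) term-by-term (mod 11).
  2*X*Y ↦ 2·8·7·1 = 112
  2*X*Z ↦ 2·8·1·2 = 32
  Y**2 ↦ 1·1·49·1 = 49
  2*Z**2 ↦ 2·1·1·4 = 8
Sum: F(8, 7, 2) = (112) + (32) + (49) + (8) = 201.
Reducing mod 11: 201 ≡ 3 (mod 11).
Since F(a, b, c) ≡ 3 ≠ 0 (mod 11), P does NOT lie on the curve.


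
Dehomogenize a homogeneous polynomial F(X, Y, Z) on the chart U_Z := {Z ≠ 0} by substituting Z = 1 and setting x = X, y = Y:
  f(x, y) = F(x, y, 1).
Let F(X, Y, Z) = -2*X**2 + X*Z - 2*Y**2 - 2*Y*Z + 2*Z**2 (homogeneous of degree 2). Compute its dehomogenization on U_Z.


f(x, y) = -2*x**2 + x - 2*y**2 - 2*y + 2

On U_Z we set Z = 1. Each monomial c·X^i·Y^j·Z^k in F becomes c·x^i·y^j·1^k = c·x^i·y^j.
Substituting Z = 1: F(X, Y, 1) = -2*x**2 + x - 2*y**2 - 2*y + 2.
Note: deg(f) ≤ deg(F) = 2; strict inequality happens when F is divisible by Z (lost terms).


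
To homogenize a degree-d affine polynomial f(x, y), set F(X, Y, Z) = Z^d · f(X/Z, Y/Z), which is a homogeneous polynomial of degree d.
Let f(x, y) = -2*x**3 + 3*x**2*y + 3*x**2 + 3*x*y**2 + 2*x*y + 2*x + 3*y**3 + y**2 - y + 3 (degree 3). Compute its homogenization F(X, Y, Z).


F(X, Y, Z) = -2*X**3 + 3*X**2*Y + 3*X**2*Z + 3*X*Y**2 + 2*X*Y*Z + 2*X*Z**2 + 3*Y**3 + Y**2*Z - Y*Z**2 + 3*Z**3

deg(f) = 3.
Substitute x = X/Z, y = Y/Z into f, then multiply by Z^3.
  monomial -2·x^3·y^0 ↦ -2·X^3·Y^0·Z^0.
  monomial 3·x^2·y^1 ↦ 3·X^2·Y^1·Z^0.
  monomial 3·x^2·y^0 ↦ 3·X^2·Y^0·Z^1.
  monomial 3·x^1·y^2 ↦ 3·X^1·Y^2·Z^0.
  monomial 2·x^1·y^1 ↦ 2·X^1·Y^1·Z^1.
  monomial 2·x^1·y^0 ↦ 2·X^1·Y^0·Z^2.
  monomial 3·x^0·y^3 ↦ 3·X^0·Y^3·Z^0.
  monomial 1·x^0·y^2 ↦ 1·X^0·Y^2·Z^1.
  monomial -1·x^0·y^1 ↦ -1·X^0·Y^1·Z^2.
  monomial 3·x^0·y^0 ↦ 3·X^0·Y^0·Z^3.
Collecting: F(X, Y, Z) = -2*X**3 + 3*X**2*Y + 3*X**2*Z + 3*X*Y**2 + 2*X*Y*Z + 2*X*Z**2 + 3*Y**3 + Y**2*Z - Y*Z**2 + 3*Z**3.


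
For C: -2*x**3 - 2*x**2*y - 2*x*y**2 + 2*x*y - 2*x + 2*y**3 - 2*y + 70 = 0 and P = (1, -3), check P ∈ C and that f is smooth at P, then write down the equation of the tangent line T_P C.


Tangent line at P: -20*x + 64*y + 212 = 0.

Step 1: f(1, -3) = 0, so P lies on C.
Step 2: partial derivatives
  f_x(x, y) = -6*x**2 - 4*x*y - 2*y**2 + 2*y - 2, f_y(x, y) = -2*x**2 - 4*x*y + 2*x + 6*y**2 - 2.
  f_x(P) = -20, f_y(P) = 64 (gradient nonzero, so P is smooth).
Step 3: tangent line at P: -20·(x − 1) + 64·(y − -3) = 0.
Expanding: -20*x + 64*y + 212 = 0.


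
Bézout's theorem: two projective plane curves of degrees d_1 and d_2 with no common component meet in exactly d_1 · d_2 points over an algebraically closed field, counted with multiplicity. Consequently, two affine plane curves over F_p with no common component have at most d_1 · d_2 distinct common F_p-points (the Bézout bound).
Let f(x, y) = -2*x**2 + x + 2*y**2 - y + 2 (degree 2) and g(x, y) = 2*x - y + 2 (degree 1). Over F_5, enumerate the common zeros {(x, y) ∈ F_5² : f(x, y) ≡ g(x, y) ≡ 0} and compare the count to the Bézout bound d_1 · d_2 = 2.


Common zeros: ∅; count = 0; Bézout bound = 2.

deg(f) = 2, deg(g) = 1, so Bézout bound = 2.
Scan x ∈ F_5. For each x, list the y ∈ F_5 with f(x, y) ≡ 0 and those with g(x, y) ≡ 0 (mod 5); the common zeros in that column are the intersection.
  x = 0: f ≡ 0 at y ∈ {4}; g ≡ 0 at y ∈ {2}; common: ∅.
  x = 1: f ≡ 0 at y ∈ ∅; g ≡ 0 at y ∈ {4}; common: ∅.
  x = 2: f ≡ 0 at y ∈ ∅; g ≡ 0 at y ∈ {1}; common: ∅.
  x = 3: f ≡ 0 at y ∈ {4}; g ≡ 0 at y ∈ {3}; common: ∅.
  x = 4: f ≡ 0 at y ∈ {1, 2}; g ≡ 0 at y ∈ {0}; common: ∅.
Collecting: common zeros = ∅, so the count is 0.
Comparison with the Bézout bound: 0 ≤ 2 = deg(f)·deg(g), as expected for curves with no common component (the affine F_5-count falls short of the bound because intersections may lie at infinity, over extension fields, or carry multiplicity).


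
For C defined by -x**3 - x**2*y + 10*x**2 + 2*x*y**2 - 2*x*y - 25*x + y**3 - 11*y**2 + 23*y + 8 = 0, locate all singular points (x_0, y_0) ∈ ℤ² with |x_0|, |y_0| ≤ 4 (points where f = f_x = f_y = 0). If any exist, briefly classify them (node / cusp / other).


Singular points: {(3, 2)}; classification: node.

Compute partial derivatives:
  f_x = -3*x**2 - 2*x*y + 20*x + 2*y**2 - 2*y - 25.
  f_y = -x**2 + 4*x*y - 2*x + 3*y**2 - 22*y + 23.
Scan x_0 ∈ {−4, ..., 4}. For each x_0, f_y(x_0, y) is a polynomial in y; find its integer roots y ∈ {−4, ..., 4}, then test f_x and f at those candidates.
  x = -4: f_y(-4, y) = 3*y**2 - 38*y + 15; no integer root y with |y| ≤ 4.
  x = -3: f_y(-3, y) = 3*y**2 - 34*y + 20; no integer root y with |y| ≤ 4.
  x = -2: f_y(-2, y) = 3*y**2 - 30*y + 23; no integer root y with |y| ≤ 4.
  x = -1: f_y(-1, y) = 3*y**2 - 26*y + 24; no integer root y with |y| ≤ 4.
  x = 0: f_y(0, y) = 3*y**2 - 22*y + 23; no integer root y with |y| ≤ 4.
  x = 1: f_y(1, y) = 3*y**2 - 18*y + 20; no integer root y with |y| ≤ 4.
  x = 2: f_y(2, y) = 3*y**2 - 14*y + 15; vanishes at y ∈ {3}. (2, 3): f_x = 3 ≠ 0.
  x = 3: f_y(3, y) = 3*y**2 - 10*y + 8; vanishes at y ∈ {2}. (3, 2): f_x = 0, f = 0 — SINGULAR.
  x = 4: f_y(4, y) = 3*y**2 - 6*y - 1; no integer root y with |y| ≤ 4.
Only singular point on the grid: (3, 2).
Classify: substitute x = 3 + u, y = 2 + v and expand: f = -u**3 - u**2*v - u**2 + 2*u*v**2 + v**3 + v**2.
No constant or linear terms (consistent with a singular point). Quadratic part: -u**2 + v**2. Cubic part: -u**3 - u**2*v + 2*u*v**2 + v**3.
The quadratic part v**2 - u**2 = (v − u)(v + u) splits into two distinct linear factors, so there are two distinct tangent lines y − 2 = ±(x − 3) — this is a node (ordinary double point).
Classification: node.


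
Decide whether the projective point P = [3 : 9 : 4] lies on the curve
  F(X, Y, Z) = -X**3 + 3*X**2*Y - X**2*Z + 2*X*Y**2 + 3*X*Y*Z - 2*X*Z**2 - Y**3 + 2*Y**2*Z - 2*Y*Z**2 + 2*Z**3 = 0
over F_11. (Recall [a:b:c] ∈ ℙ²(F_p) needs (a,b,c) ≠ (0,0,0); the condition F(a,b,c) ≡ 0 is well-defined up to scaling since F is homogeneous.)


F(3,9,4) ≡ 4 (mod 11); P is NOT on the curve.

Evaluate F(3, 9, 4) term-by-term (mod 11).
  -X**3 ↦ -1·27·1·1 = -27
  3*X**2*Y ↦ 3·9·9·1 = 243
  -X**2*Z ↦ -1·9·1·4 = -36
  2*X*Y**2 ↦ 2·3·81·1 = 486
  3*X*Y*Z ↦ 3·3·9·4 = 324
  -2*X*Z**2 ↦ -2·3·1·16 = -96
  -Y**3 ↦ -1·1·729·1 = -729
  2*Y**2*Z ↦ 2·1·81·4 = 648
  -2*Y*Z**2 ↦ -2·1·9·16 = -288
  2*Z**3 ↦ 2·1·1·64 = 128
Sum: F(3, 9, 4) = (-27) + (243) + (-36) + (486) + (324) + (-96) + (-729) + (648) + (-288) + (128) = 653.
Reducing mod 11: 653 ≡ 4 (mod 11).
Since F(a, b, c) ≡ 4 ≠ 0 (mod 11), P does NOT lie on the curve.


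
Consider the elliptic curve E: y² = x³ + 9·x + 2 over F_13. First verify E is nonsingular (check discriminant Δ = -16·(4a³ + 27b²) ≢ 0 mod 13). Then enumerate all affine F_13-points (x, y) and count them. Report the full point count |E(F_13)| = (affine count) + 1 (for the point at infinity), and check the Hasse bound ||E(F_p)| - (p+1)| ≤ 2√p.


Affine points = {(1, 5), (1, 8), (3, 2), (3, 11), (5, 4), (5, 9), (6, 5), (6, 8), (8, 1), (8, 12), (10, 0)}; affine count = 11; |E(F_13)| = 12.

Discriminant check: Δ ∝ 4a³ + 27b² = 4·9³ + 27·2² = 4·729 + 27·4 ≡ 8 (mod 13). Nonzero ⇒ E is nonsingular.
For each x ∈ F_13, compute rhs = x³ + 9·x + 2 mod 13, then count y ∈ F_13 with y² ≡ rhs.
  x = 0: rhs = 2, matching y values: none (0 points).
  x = 1: rhs = 12, matching y values: 5, 8 (2 points).
  x = 2: rhs = 2, matching y values: none (0 points).
  x = 3: rhs = 4, matching y values: 2, 11 (2 points).
  x = 4: rhs = 11, matching y values: none (0 points).
  x = 5: rhs = 3, matching y values: 4, 9 (2 points).
  x = 6: rhs = 12, matching y values: 5, 8 (2 points).
  x = 7: rhs = 5, matching y values: none (0 points).
  x = 8: rhs = 1, matching y values: 1, 12 (2 points).
  x = 9: rhs = 6, matching y values: none (0 points).
  x = 10: rhs = 0, matching y values: 0 (1 points).
  x = 11: rhs = 2, matching y values: none (0 points).
  x = 12: rhs = 5, matching y values: none (0 points).
Total affine count: 11.
Full point count |E(F_13)| = 11 + 1 = 12.
Hasse bound: |12 − (13+1)| = |-2| = 2 ≤ 2√13 ≈ 7.2111 ✓.


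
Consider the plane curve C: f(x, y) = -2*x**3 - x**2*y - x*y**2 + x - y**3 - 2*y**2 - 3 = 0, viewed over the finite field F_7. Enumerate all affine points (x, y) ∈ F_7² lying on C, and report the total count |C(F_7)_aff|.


Affine F_7-points: {(2, 2), (2, 4), (3, 6), (5, 3)}; count = 4.

For each of the 49 pairs (x, y) ∈ F_7², evaluate f(x, y) mod 7. Record the zeros.
  x = 0: [0↦4, 1↦1, 2↦2, 3↦1, 4↦6, 5↦4, 6↦3]  zeros at y ∈ ∅
  x = 1: [0↦3, 1↦5, 2↦2, 3↦2, 4↦6, 5↦1, 6↦2]  zeros at y ∈ ∅
  x = 2: [0↦4, 1↦2, 2↦0, 3↦6, 4↦0, 5↦4, 6↦5]  zeros at y ∈ {2, 4}
  x = 3: [0↦2, 1↦1, 2↦5, 3↦1, 4↦4, 5↦1, 6↦0]  zeros at y ∈ {6}
  x = 4: [0↦6, 1↦4, 2↦5, 3↦3, 4↦6, 5↦1, 6↦3]  zeros at y ∈ ∅
  x = 5: [0↦4, 1↦6, 2↦2, 3↦0, 4↦1, 5↦6, 6↦2]  zeros at y ∈ {3}
  x = 6: [0↦5, 1↦2, 2↦5, 3↦1, 4↦5, 5↦4, 6↦6]  zeros at y ∈ ∅
Collecting zeros: affine points = {(2, 2), (2, 4), (3, 6), (5, 3)}.
Total count |C(F_7)_aff| = 4.


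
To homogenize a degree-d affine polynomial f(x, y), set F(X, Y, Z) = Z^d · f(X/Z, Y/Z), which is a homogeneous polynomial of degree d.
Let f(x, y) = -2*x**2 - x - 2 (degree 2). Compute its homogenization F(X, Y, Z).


F(X, Y, Z) = -2*X**2 - X*Z - 2*Z**2

deg(f) = 2.
Substitute x = X/Z, y = Y/Z into f, then multiply by Z^2.
  monomial -2·x^2·y^0 ↦ -2·X^2·Y^0·Z^0.
  monomial -1·x^1·y^0 ↦ -1·X^1·Y^0·Z^1.
  monomial -2·x^0·y^0 ↦ -2·X^0·Y^0·Z^2.
Collecting: F(X, Y, Z) = -2*X**2 - X*Z - 2*Z**2.
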